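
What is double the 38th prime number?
The 38th prime number = 163
Compute 163 × 2 = 326
326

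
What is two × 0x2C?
Convert two (English words) → 2 (decimal)
Convert 0x2C (hexadecimal) → 2×16 + 12 = 44 (decimal)
Compute 2 × 44 = 88
88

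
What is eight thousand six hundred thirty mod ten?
Convert eight thousand six hundred thirty (English words) → 8×1000 + 6×100 + 30 = 8630 (decimal)
Convert ten (English words) → 10 (decimal)
Compute 8630 mod 10 = 0
0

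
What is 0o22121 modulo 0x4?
Convert 0o22121 (octal) → 2×4096 + 2×512 + 1×64 + 2×8 + 1 = 9297 (decimal)
Convert 0x4 (hexadecimal) → 4 (decimal)
Compute 9297 mod 4 = 1
1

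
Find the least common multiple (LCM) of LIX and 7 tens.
Convert LIX (Roman numeral) → 50 + 9 = 59 (decimal)
Convert 7 tens (place-value notation) → 7×10 = 70 (decimal)
Compute lcm(59, 70) = 4130
4130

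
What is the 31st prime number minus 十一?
The 31st prime number = 127
Convert 十一 (Chinese numeral) → 1×10 + 1 = 11 (decimal)
Compute 127 - 11 = 116
116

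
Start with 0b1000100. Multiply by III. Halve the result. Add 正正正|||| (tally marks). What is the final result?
Convert 0b1000100 (binary) → 64 + 4 = 68 (decimal)
Start: 68
Convert III (Roman numeral) → 1 + 1 + 1 = 3 (decimal)
68 × 3 = 204
204 ÷ 2 = 102
Convert 正正正|||| (tally marks) → 5 + 5 + 5 + 4 = 19 (decimal)
102 + 19 = 121
121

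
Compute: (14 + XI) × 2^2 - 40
Convert XI (Roman numeral) → 10 + 1 = 11 (decimal)
Convert 2^2 (power) → 4 (decimal)
Expression in decimal: (14 + 11) × 4 - 40
Parentheses first: 14 + 11 = 25
Multiply: 25 × 4 = 100
Subtract: 100 - 40 = 60
60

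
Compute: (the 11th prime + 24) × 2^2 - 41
Convert the 11th prime (prime index) → 31 (decimal)
Convert 2^2 (power) → 4 (decimal)
Expression in decimal: (31 + 24) × 4 - 41
Parentheses first: 31 + 24 = 55
Multiply: 55 × 4 = 220
Subtract: 220 - 41 = 179
179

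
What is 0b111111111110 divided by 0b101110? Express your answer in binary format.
Convert 0b111111111110 (binary) → 2048 + 1024 + 512 + 256 + 128 + 64 + 32 + 16 + 8 + 4 + 2 = 4094 (decimal)
Convert 0b101110 (binary) → 32 + 8 + 4 + 2 = 46 (decimal)
Compute 4094 ÷ 46 = 89
Convert 89 (decimal) → 89 = 64 + 16 + 8 + 1 → 0b1011001 (binary)
0b1011001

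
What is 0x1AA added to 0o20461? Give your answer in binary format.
Convert 0x1AA (hexadecimal) → 1×256 + 10×16 + 10 = 426 (decimal)
Convert 0o20461 (octal) → 2×4096 + 4×64 + 6×8 + 1 = 8497 (decimal)
Compute 426 + 8497 = 8923
Convert 8923 (decimal) → 8923 = 8192 + 512 + 128 + 64 + 16 + 8 + 2 + 1 → 0b10001011011011 (binary)
0b10001011011011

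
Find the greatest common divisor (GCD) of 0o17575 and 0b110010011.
Convert 0o17575 (octal) → 1×4096 + 7×512 + 5×64 + 7×8 + 5 = 8061 (decimal)
Convert 0b110010011 (binary) → 256 + 128 + 16 + 2 + 1 = 403 (decimal)
Compute gcd(8061, 403) = 1
1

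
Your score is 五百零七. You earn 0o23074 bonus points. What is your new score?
Convert 五百零七 (Chinese numeral) → 5×100 + 7 = 507 (decimal)
Convert 0o23074 (octal) → 2×4096 + 3×512 + 7×8 + 4 = 9788 (decimal)
Compute 507 + 9788 = 10295
10295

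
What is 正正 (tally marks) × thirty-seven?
Convert 正正 (tally marks) → 5 + 5 = 10 (decimal)
Convert thirty-seven (English words) → 37 (decimal)
Compute 10 × 37 = 370
370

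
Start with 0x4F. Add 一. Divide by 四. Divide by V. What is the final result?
Convert 0x4F (hexadecimal) → 4×16 + 15 = 79 (decimal)
Start: 79
Convert 一 (Chinese numeral) → 1 (decimal)
79 + 1 = 80
Convert 四 (Chinese numeral) → 4 (decimal)
80 ÷ 4 = 20
Convert V (Roman numeral) → 5 (decimal)
20 ÷ 5 = 4
4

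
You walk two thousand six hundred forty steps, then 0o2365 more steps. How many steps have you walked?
Convert two thousand six hundred forty (English words) → 2×1000 + 6×100 + 40 = 2640 (decimal)
Convert 0o2365 (octal) → 2×512 + 3×64 + 6×8 + 5 = 1269 (decimal)
Compute 2640 + 1269 = 3909
3909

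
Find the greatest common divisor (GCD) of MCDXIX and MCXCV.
Convert MCDXIX (Roman numeral) → 1000 + 400 + 10 + 9 = 1419 (decimal)
Convert MCXCV (Roman numeral) → 1000 + 100 + 90 + 5 = 1195 (decimal)
Compute gcd(1419, 1195) = 1
1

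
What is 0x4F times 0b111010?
Convert 0x4F (hexadecimal) → 4×16 + 15 = 79 (decimal)
Convert 0b111010 (binary) → 32 + 16 + 8 + 2 = 58 (decimal)
Compute 79 × 58 = 4582
4582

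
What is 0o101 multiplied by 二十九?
Convert 0o101 (octal) → 1×64 + 1 = 65 (decimal)
Convert 二十九 (Chinese numeral) → 2×10 + 9 = 29 (decimal)
Compute 65 × 29 = 1885
1885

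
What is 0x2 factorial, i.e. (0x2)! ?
Convert 0x2 (hexadecimal) → 2 (decimal)
Compute 2! = 2
2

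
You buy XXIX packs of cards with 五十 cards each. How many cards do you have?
Convert 五十 (Chinese numeral) → 5×10 = 50 (decimal)
Convert XXIX (Roman numeral) → 10 + 10 + 9 = 29 (decimal)
Compute 50 × 29 = 1450
1450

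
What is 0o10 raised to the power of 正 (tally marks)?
Convert 0o10 (octal) → 1×8 = 8 (decimal)
Convert 正 (tally marks) → 5 (decimal)
Compute 8 ^ 5 = 32768
32768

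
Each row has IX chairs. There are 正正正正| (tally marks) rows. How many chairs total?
Convert IX (Roman numeral) → 9 (decimal)
Convert 正正正正| (tally marks) → 5 + 5 + 5 + 5 + 1 = 21 (decimal)
Compute 9 × 21 = 189
189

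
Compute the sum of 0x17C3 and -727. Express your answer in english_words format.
Convert 0x17C3 (hexadecimal) → 1×4096 + 7×256 + 12×16 + 3 = 6083 (decimal)
Compute 6083 + -727 = 5356
Convert 5356 (decimal) → 5356 = 5×1000 + 3×100 + 56 → five thousand three hundred fifty-six (English words)
five thousand three hundred fifty-six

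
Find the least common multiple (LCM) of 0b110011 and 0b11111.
Convert 0b110011 (binary) → 32 + 16 + 2 + 1 = 51 (decimal)
Convert 0b11111 (binary) → 16 + 8 + 4 + 2 + 1 = 31 (decimal)
Compute lcm(51, 31) = 1581
1581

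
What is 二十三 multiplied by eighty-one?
Convert 二十三 (Chinese numeral) → 2×10 + 3 = 23 (decimal)
Convert eighty-one (English words) → 81 (decimal)
Compute 23 × 81 = 1863
1863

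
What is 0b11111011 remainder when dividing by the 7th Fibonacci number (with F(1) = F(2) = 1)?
Convert 0b11111011 (binary) → 128 + 64 + 32 + 16 + 8 + 2 + 1 = 251 (decimal)
Convert the 7th Fibonacci number (with F(1) = F(2) = 1) (Fibonacci index) → 1, 1, 2, 3, 5, 8, 13 → 13 (decimal)
Compute 251 mod 13 = 4
4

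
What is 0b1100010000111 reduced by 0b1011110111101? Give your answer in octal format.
Convert 0b1100010000111 (binary) → 4096 + 2048 + 128 + 4 + 2 + 1 = 6279 (decimal)
Convert 0b1011110111101 (binary) → 4096 + 1024 + 512 + 256 + 128 + 32 + 16 + 8 + 4 + 1 = 6077 (decimal)
Compute 6279 - 6077 = 202
Convert 202 (decimal) → 202 = 3×64 + 1×8 + 2 → 0o312 (octal)
0o312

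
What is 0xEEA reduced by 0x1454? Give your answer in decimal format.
Convert 0xEEA (hexadecimal) → 14×256 + 14×16 + 10 = 3818 (decimal)
Convert 0x1454 (hexadecimal) → 1×4096 + 4×256 + 5×16 + 4 = 5204 (decimal)
Compute 3818 - 5204 = -1386
-1386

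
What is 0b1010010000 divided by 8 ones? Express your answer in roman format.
Convert 0b1010010000 (binary) → 512 + 128 + 16 = 656 (decimal)
Convert 8 ones (place-value notation) → 8 (decimal)
Compute 656 ÷ 8 = 82
Convert 82 (decimal) → 82 = 50 + 10 + 10 + 10 + 1 + 1 → LXXXII (Roman numeral)
LXXXII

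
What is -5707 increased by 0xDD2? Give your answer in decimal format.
Convert 0xDD2 (hexadecimal) → 13×256 + 13×16 + 2 = 3538 (decimal)
Compute -5707 + 3538 = -2169
-2169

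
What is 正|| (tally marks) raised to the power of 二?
Convert 正|| (tally marks) → 5 + 2 = 7 (decimal)
Convert 二 (Chinese numeral) → 2 (decimal)
Compute 7 ^ 2 = 49
49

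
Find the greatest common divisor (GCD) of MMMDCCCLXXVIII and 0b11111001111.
Convert MMMDCCCLXXVIII (Roman numeral) → 1000 + 1000 + 1000 + 500 + 100 + 100 + 100 + 50 + 10 + 10 + 5 + 1 + 1 + 1 = 3878 (decimal)
Convert 0b11111001111 (binary) → 1024 + 512 + 256 + 128 + 64 + 8 + 4 + 2 + 1 = 1999 (decimal)
Compute gcd(3878, 1999) = 1
1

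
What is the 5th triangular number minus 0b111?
The 5th triangular number = 5×6/2 = 15
Convert 0b111 (binary) → 4 + 2 + 1 = 7 (decimal)
Compute 15 - 7 = 8
8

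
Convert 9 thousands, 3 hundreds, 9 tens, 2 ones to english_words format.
Convert 9 thousands, 3 hundreds, 9 tens, 2 ones (place-value notation) → 9×1000 + 3×100 + 9×10 + 2 = 9392 (decimal)
Convert 9392 (decimal) → 9392 = 9×1000 + 3×100 + 92 → nine thousand three hundred ninety-two (English words)
nine thousand three hundred ninety-two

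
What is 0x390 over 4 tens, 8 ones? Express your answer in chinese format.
Convert 0x390 (hexadecimal) → 3×256 + 9×16 = 912 (decimal)
Convert 4 tens, 8 ones (place-value notation) → 4×10 + 8 = 48 (decimal)
Compute 912 ÷ 48 = 19
Convert 19 (decimal) → 19 = 1×10 + 9 → 十九 (Chinese numeral)
十九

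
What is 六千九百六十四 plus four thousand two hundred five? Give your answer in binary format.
Convert 六千九百六十四 (Chinese numeral) → 6×1000 + 9×100 + 6×10 + 4 = 6964 (decimal)
Convert four thousand two hundred five (English words) → 4×1000 + 2×100 + 5 = 4205 (decimal)
Compute 6964 + 4205 = 11169
Convert 11169 (decimal) → 11169 = 8192 + 2048 + 512 + 256 + 128 + 32 + 1 → 0b10101110100001 (binary)
0b10101110100001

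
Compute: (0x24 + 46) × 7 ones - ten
Convert 0x24 (hexadecimal) → 2×16 + 4 = 36 (decimal)
Convert 7 ones (place-value notation) → 7 (decimal)
Convert ten (English words) → 10 (decimal)
Expression in decimal: (36 + 46) × 7 - 10
Parentheses first: 36 + 46 = 82
Multiply: 82 × 7 = 574
Subtract: 574 - 10 = 564
564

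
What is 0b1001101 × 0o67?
Convert 0b1001101 (binary) → 64 + 8 + 4 + 1 = 77 (decimal)
Convert 0o67 (octal) → 6×8 + 7 = 55 (decimal)
Compute 77 × 55 = 4235
4235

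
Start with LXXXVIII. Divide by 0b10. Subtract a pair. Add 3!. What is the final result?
Convert LXXXVIII (Roman numeral) → 50 + 10 + 10 + 10 + 5 + 1 + 1 + 1 = 88 (decimal)
Start: 88
Convert 0b10 (binary) → 2 (decimal)
88 ÷ 2 = 44
Convert a pair (colloquial) → 2 (decimal)
44 - 2 = 42
Convert 3! (factorial) → 6 (decimal)
42 + 6 = 48
48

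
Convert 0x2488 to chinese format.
Convert 0x2488 (hexadecimal) → 2×4096 + 4×256 + 8×16 + 8 = 9352 (decimal)
Convert 9352 (decimal) → 9352 = 9×1000 + 3×100 + 5×10 + 2 → 九千三百五十二 (Chinese numeral)
九千三百五十二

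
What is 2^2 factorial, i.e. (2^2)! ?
Convert 2^2 (power) → 4 (decimal)
Compute 4! = 24
24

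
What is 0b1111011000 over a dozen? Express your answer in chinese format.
Convert 0b1111011000 (binary) → 512 + 256 + 128 + 64 + 16 + 8 = 984 (decimal)
Convert a dozen (colloquial) → 12 (decimal)
Compute 984 ÷ 12 = 82
Convert 82 (decimal) → 82 = 8×10 + 2 → 八十二 (Chinese numeral)
八十二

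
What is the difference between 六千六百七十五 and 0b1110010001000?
Convert 六千六百七十五 (Chinese numeral) → 6×1000 + 6×100 + 7×10 + 5 = 6675 (decimal)
Convert 0b1110010001000 (binary) → 4096 + 2048 + 1024 + 128 + 8 = 7304 (decimal)
Difference: |6675 - 7304| = 629
629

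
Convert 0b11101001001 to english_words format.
Convert 0b11101001001 (binary) → 1024 + 512 + 256 + 64 + 8 + 1 = 1865 (decimal)
Convert 1865 (decimal) → 1865 = 1×1000 + 8×100 + 65 → one thousand eight hundred sixty-five (English words)
one thousand eight hundred sixty-five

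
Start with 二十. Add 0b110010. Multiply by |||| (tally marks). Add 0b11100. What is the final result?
Convert 二十 (Chinese numeral) → 2×10 = 20 (decimal)
Start: 20
Convert 0b110010 (binary) → 32 + 16 + 2 = 50 (decimal)
20 + 50 = 70
Convert |||| (tally marks) → 4 (decimal)
70 × 4 = 280
Convert 0b11100 (binary) → 16 + 8 + 4 = 28 (decimal)
280 + 28 = 308
308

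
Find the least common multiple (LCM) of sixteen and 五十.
Convert sixteen (English words) → 16 (decimal)
Convert 五十 (Chinese numeral) → 5×10 = 50 (decimal)
Compute lcm(16, 50) = 400
400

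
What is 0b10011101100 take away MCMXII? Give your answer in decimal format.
Convert 0b10011101100 (binary) → 1024 + 128 + 64 + 32 + 8 + 4 = 1260 (decimal)
Convert MCMXII (Roman numeral) → 1000 + 900 + 10 + 1 + 1 = 1912 (decimal)
Compute 1260 - 1912 = -652
-652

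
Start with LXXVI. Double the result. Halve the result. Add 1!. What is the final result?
Convert LXXVI (Roman numeral) → 50 + 10 + 10 + 5 + 1 = 76 (decimal)
Start: 76
76 × 2 = 152
152 ÷ 2 = 76
Convert 1! (factorial) → 1 (decimal)
76 + 1 = 77
77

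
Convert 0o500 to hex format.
Convert 0o500 (octal) → 5×64 = 320 (decimal)
Convert 320 (decimal) → 320 = 1×256 + 4×16 → 0x140 (hexadecimal)
0x140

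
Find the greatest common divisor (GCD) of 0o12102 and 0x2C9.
Convert 0o12102 (octal) → 1×4096 + 2×512 + 1×64 + 2 = 5186 (decimal)
Convert 0x2C9 (hexadecimal) → 2×256 + 12×16 + 9 = 713 (decimal)
Compute gcd(5186, 713) = 1
1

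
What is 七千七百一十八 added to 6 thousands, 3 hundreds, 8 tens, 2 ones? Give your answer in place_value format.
Convert 七千七百一十八 (Chinese numeral) → 7×1000 + 7×100 + 1×10 + 8 = 7718 (decimal)
Convert 6 thousands, 3 hundreds, 8 tens, 2 ones (place-value notation) → 6×1000 + 3×100 + 8×10 + 2 = 6382 (decimal)
Compute 7718 + 6382 = 14100
Convert 14100 (decimal) → 14100 = 14×1000 + 1×100 → 14 thousands, 1 hundred (place-value notation)
14 thousands, 1 hundred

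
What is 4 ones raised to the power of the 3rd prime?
Convert 4 ones (place-value notation) → 4 (decimal)
Convert the 3rd prime (prime index) → 5 (decimal)
Compute 4 ^ 5 = 1024
1024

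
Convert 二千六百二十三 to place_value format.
Convert 二千六百二十三 (Chinese numeral) → 2×1000 + 6×100 + 2×10 + 3 = 2623 (decimal)
Convert 2623 (decimal) → 2623 = 2×1000 + 6×100 + 2×10 + 3 → 2 thousands, 6 hundreds, 2 tens, 3 ones (place-value notation)
2 thousands, 6 hundreds, 2 tens, 3 ones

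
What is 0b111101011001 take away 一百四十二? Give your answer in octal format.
Convert 0b111101011001 (binary) → 2048 + 1024 + 512 + 256 + 64 + 16 + 8 + 1 = 3929 (decimal)
Convert 一百四十二 (Chinese numeral) → 1×100 + 4×10 + 2 = 142 (decimal)
Compute 3929 - 142 = 3787
Convert 3787 (decimal) → 3787 = 7×512 + 3×64 + 1×8 + 3 → 0o7313 (octal)
0o7313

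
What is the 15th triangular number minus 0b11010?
The 15th triangular number = 15×16/2 = 120
Convert 0b11010 (binary) → 16 + 8 + 2 = 26 (decimal)
Compute 120 - 26 = 94
94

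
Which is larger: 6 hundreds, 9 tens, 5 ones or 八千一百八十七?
Convert 6 hundreds, 9 tens, 5 ones (place-value notation) → 6×100 + 9×10 + 5 = 695 (decimal)
Convert 八千一百八十七 (Chinese numeral) → 8×1000 + 1×100 + 8×10 + 7 = 8187 (decimal)
Compare 695 vs 8187: larger = 8187
8187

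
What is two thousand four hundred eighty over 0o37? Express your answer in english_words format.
Convert two thousand four hundred eighty (English words) → 2×1000 + 4×100 + 80 = 2480 (decimal)
Convert 0o37 (octal) → 3×8 + 7 = 31 (decimal)
Compute 2480 ÷ 31 = 80
Convert 80 (decimal) → eighty (English words)
eighty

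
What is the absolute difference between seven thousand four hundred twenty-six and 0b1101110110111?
Convert seven thousand four hundred twenty-six (English words) → 7×1000 + 4×100 + 26 = 7426 (decimal)
Convert 0b1101110110111 (binary) → 4096 + 2048 + 512 + 256 + 128 + 32 + 16 + 4 + 2 + 1 = 7095 (decimal)
Compute |7426 - 7095| = 331
331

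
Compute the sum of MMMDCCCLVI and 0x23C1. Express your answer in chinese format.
Convert MMMDCCCLVI (Roman numeral) → 1000 + 1000 + 1000 + 500 + 100 + 100 + 100 + 50 + 5 + 1 = 3856 (decimal)
Convert 0x23C1 (hexadecimal) → 2×4096 + 3×256 + 12×16 + 1 = 9153 (decimal)
Compute 3856 + 9153 = 13009
Convert 13009 (decimal) → 13009 = 1×10000 + 3×1000 + 9 → 一万三千零九 (Chinese numeral)
一万三千零九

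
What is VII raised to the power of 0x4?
Convert VII (Roman numeral) → 5 + 1 + 1 = 7 (decimal)
Convert 0x4 (hexadecimal) → 4 (decimal)
Compute 7 ^ 4 = 2401
2401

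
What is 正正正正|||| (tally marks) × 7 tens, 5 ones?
Convert 正正正正|||| (tally marks) → 5 + 5 + 5 + 5 + 4 = 24 (decimal)
Convert 7 tens, 5 ones (place-value notation) → 7×10 + 5 = 75 (decimal)
Compute 24 × 75 = 1800
1800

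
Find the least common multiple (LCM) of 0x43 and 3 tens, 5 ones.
Convert 0x43 (hexadecimal) → 4×16 + 3 = 67 (decimal)
Convert 3 tens, 5 ones (place-value notation) → 3×10 + 5 = 35 (decimal)
Compute lcm(67, 35) = 2345
2345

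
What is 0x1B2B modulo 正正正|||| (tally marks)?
Convert 0x1B2B (hexadecimal) → 1×4096 + 11×256 + 2×16 + 11 = 6955 (decimal)
Convert 正正正|||| (tally marks) → 5 + 5 + 5 + 4 = 19 (decimal)
Compute 6955 mod 19 = 1
1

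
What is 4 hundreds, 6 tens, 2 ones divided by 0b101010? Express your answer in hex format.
Convert 4 hundreds, 6 tens, 2 ones (place-value notation) → 4×100 + 6×10 + 2 = 462 (decimal)
Convert 0b101010 (binary) → 32 + 8 + 2 = 42 (decimal)
Compute 462 ÷ 42 = 11
Convert 11 (decimal) → 0xB (hexadecimal)
0xB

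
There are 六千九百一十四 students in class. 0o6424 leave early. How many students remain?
Convert 六千九百一十四 (Chinese numeral) → 6×1000 + 9×100 + 1×10 + 4 = 6914 (decimal)
Convert 0o6424 (octal) → 6×512 + 4×64 + 2×8 + 4 = 3348 (decimal)
Compute 6914 - 3348 = 3566
3566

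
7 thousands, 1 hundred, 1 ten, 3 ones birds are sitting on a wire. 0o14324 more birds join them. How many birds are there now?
Convert 7 thousands, 1 hundred, 1 ten, 3 ones (place-value notation) → 7×1000 + 1×100 + 1×10 + 3 = 7113 (decimal)
Convert 0o14324 (octal) → 1×4096 + 4×512 + 3×64 + 2×8 + 4 = 6356 (decimal)
Compute 7113 + 6356 = 13469
13469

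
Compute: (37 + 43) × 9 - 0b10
Convert 0b10 (binary) → 2 (decimal)
Expression in decimal: (37 + 43) × 9 - 2
Parentheses first: 37 + 43 = 80
Multiply: 80 × 9 = 720
Subtract: 720 - 2 = 718
718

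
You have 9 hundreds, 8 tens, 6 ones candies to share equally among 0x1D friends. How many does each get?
Convert 9 hundreds, 8 tens, 6 ones (place-value notation) → 9×100 + 8×10 + 6 = 986 (decimal)
Convert 0x1D (hexadecimal) → 1×16 + 13 = 29 (decimal)
Compute 986 ÷ 29 = 34
34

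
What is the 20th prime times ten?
Convert the 20th prime (prime index) → 71 (decimal)
Convert ten (English words) → 10 (decimal)
Compute 71 × 10 = 710
710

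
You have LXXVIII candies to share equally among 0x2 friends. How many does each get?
Convert LXXVIII (Roman numeral) → 50 + 10 + 10 + 5 + 1 + 1 + 1 = 78 (decimal)
Convert 0x2 (hexadecimal) → 2 (decimal)
Compute 78 ÷ 2 = 39
39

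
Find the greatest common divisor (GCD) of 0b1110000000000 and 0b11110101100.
Convert 0b1110000000000 (binary) → 4096 + 2048 + 1024 = 7168 (decimal)
Convert 0b11110101100 (binary) → 1024 + 512 + 256 + 128 + 32 + 8 + 4 = 1964 (decimal)
Compute gcd(7168, 1964) = 4
4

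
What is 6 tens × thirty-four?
Convert 6 tens (place-value notation) → 6×10 = 60 (decimal)
Convert thirty-four (English words) → 34 (decimal)
Compute 60 × 34 = 2040
2040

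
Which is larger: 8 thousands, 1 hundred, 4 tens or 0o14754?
Convert 8 thousands, 1 hundred, 4 tens (place-value notation) → 8×1000 + 1×100 + 4×10 = 8140 (decimal)
Convert 0o14754 (octal) → 1×4096 + 4×512 + 7×64 + 5×8 + 4 = 6636 (decimal)
Compare 8140 vs 6636: larger = 8140
8140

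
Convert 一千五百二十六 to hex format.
Convert 一千五百二十六 (Chinese numeral) → 1×1000 + 5×100 + 2×10 + 6 = 1526 (decimal)
Convert 1526 (decimal) → 1526 = 5×256 + 15×16 + 6 → 0x5F6 (hexadecimal)
0x5F6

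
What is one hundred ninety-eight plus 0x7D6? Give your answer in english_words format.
Convert one hundred ninety-eight (English words) → 1×100 + 98 = 198 (decimal)
Convert 0x7D6 (hexadecimal) → 7×256 + 13×16 + 6 = 2006 (decimal)
Compute 198 + 2006 = 2204
Convert 2204 (decimal) → 2204 = 2×1000 + 2×100 + 4 → two thousand two hundred four (English words)
two thousand two hundred four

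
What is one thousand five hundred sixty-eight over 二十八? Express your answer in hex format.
Convert one thousand five hundred sixty-eight (English words) → 1×1000 + 5×100 + 68 = 1568 (decimal)
Convert 二十八 (Chinese numeral) → 2×10 + 8 = 28 (decimal)
Compute 1568 ÷ 28 = 56
Convert 56 (decimal) → 56 = 3×16 + 8 → 0x38 (hexadecimal)
0x38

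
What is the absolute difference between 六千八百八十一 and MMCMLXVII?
Convert 六千八百八十一 (Chinese numeral) → 6×1000 + 8×100 + 8×10 + 1 = 6881 (decimal)
Convert MMCMLXVII (Roman numeral) → 1000 + 1000 + 900 + 50 + 10 + 5 + 1 + 1 = 2967 (decimal)
Compute |6881 - 2967| = 3914
3914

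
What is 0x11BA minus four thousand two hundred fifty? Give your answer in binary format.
Convert 0x11BA (hexadecimal) → 1×4096 + 1×256 + 11×16 + 10 = 4538 (decimal)
Convert four thousand two hundred fifty (English words) → 4×1000 + 2×100 + 50 = 4250 (decimal)
Compute 4538 - 4250 = 288
Convert 288 (decimal) → 288 = 256 + 32 → 0b100100000 (binary)
0b100100000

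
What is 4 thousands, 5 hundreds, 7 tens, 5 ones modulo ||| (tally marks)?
Convert 4 thousands, 5 hundreds, 7 tens, 5 ones (place-value notation) → 4×1000 + 5×100 + 7×10 + 5 = 4575 (decimal)
Convert ||| (tally marks) → 3 (decimal)
Compute 4575 mod 3 = 0
0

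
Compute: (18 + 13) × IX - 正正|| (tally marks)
Convert IX (Roman numeral) → 9 (decimal)
Convert 正正|| (tally marks) → 5 + 5 + 2 = 12 (decimal)
Expression in decimal: (18 + 13) × 9 - 12
Parentheses first: 18 + 13 = 31
Multiply: 31 × 9 = 279
Subtract: 279 - 12 = 267
267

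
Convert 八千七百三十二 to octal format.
Convert 八千七百三十二 (Chinese numeral) → 8×1000 + 7×100 + 3×10 + 2 = 8732 (decimal)
Convert 8732 (decimal) → 8732 = 2×4096 + 1×512 + 3×8 + 4 → 0o21034 (octal)
0o21034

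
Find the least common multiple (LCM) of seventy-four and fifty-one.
Convert seventy-four (English words) → 74 (decimal)
Convert fifty-one (English words) → 51 (decimal)
Compute lcm(74, 51) = 3774
3774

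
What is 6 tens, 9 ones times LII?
Convert 6 tens, 9 ones (place-value notation) → 6×10 + 9 = 69 (decimal)
Convert LII (Roman numeral) → 50 + 1 + 1 = 52 (decimal)
Compute 69 × 52 = 3588
3588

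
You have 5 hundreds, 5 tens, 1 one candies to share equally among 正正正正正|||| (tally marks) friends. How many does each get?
Convert 5 hundreds, 5 tens, 1 one (place-value notation) → 5×100 + 5×10 + 1 = 551 (decimal)
Convert 正正正正正|||| (tally marks) → 5 + 5 + 5 + 5 + 5 + 4 = 29 (decimal)
Compute 551 ÷ 29 = 19
19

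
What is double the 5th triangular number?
The 5th triangular number = 5×6/2 = 15
Compute 15 × 2 = 30
30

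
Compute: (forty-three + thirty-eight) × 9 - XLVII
Convert forty-three (English words) → 43 (decimal)
Convert thirty-eight (English words) → 38 (decimal)
Convert XLVII (Roman numeral) → 40 + 5 + 1 + 1 = 47 (decimal)
Expression in decimal: (43 + 38) × 9 - 47
Parentheses first: 43 + 38 = 81
Multiply: 81 × 9 = 729
Subtract: 729 - 47 = 682
682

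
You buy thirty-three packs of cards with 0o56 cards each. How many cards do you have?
Convert 0o56 (octal) → 5×8 + 6 = 46 (decimal)
Convert thirty-three (English words) → 33 (decimal)
Compute 46 × 33 = 1518
1518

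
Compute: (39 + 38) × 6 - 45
Parentheses first: 39 + 38 = 77
Multiply: 77 × 6 = 462
Subtract: 462 - 45 = 417
417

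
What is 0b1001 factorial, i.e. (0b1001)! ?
Convert 0b1001 (binary) → 8 + 1 = 9 (decimal)
Compute 9! = 362880
362880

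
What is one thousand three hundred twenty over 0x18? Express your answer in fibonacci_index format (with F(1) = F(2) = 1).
Convert one thousand three hundred twenty (English words) → 1×1000 + 3×100 + 20 = 1320 (decimal)
Convert 0x18 (hexadecimal) → 1×16 + 8 = 24 (decimal)
Compute 1320 ÷ 24 = 55
Convert 55 (decimal) → 1, 1, 2, 3, 5, 8, 13, 21, 34, 55 → the 10th Fibonacci number (Fibonacci index)
the 10th Fibonacci number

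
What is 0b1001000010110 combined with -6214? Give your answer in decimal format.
Convert 0b1001000010110 (binary) → 4096 + 512 + 16 + 4 + 2 = 4630 (decimal)
Compute 4630 + -6214 = -1584
-1584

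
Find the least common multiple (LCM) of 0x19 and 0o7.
Convert 0x19 (hexadecimal) → 1×16 + 9 = 25 (decimal)
Convert 0o7 (octal) → 7 (decimal)
Compute lcm(25, 7) = 175
175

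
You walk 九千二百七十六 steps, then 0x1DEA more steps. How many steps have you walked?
Convert 九千二百七十六 (Chinese numeral) → 9×1000 + 2×100 + 7×10 + 6 = 9276 (decimal)
Convert 0x1DEA (hexadecimal) → 1×4096 + 13×256 + 14×16 + 10 = 7658 (decimal)
Compute 9276 + 7658 = 16934
16934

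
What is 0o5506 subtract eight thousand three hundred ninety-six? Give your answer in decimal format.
Convert 0o5506 (octal) → 5×512 + 5×64 + 6 = 2886 (decimal)
Convert eight thousand three hundred ninety-six (English words) → 8×1000 + 3×100 + 96 = 8396 (decimal)
Compute 2886 - 8396 = -5510
-5510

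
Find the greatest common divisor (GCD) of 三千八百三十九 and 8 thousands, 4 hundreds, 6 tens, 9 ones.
Convert 三千八百三十九 (Chinese numeral) → 3×1000 + 8×100 + 3×10 + 9 = 3839 (decimal)
Convert 8 thousands, 4 hundreds, 6 tens, 9 ones (place-value notation) → 8×1000 + 4×100 + 6×10 + 9 = 8469 (decimal)
Compute gcd(3839, 8469) = 1
1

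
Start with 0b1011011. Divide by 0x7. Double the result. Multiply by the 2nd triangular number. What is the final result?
Convert 0b1011011 (binary) → 64 + 16 + 8 + 2 + 1 = 91 (decimal)
Start: 91
Convert 0x7 (hexadecimal) → 7 (decimal)
91 ÷ 7 = 13
13 × 2 = 26
Convert the 2nd triangular number (triangular index) → 2×3/2 = 3 (decimal)
26 × 3 = 78
78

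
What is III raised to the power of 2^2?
Convert III (Roman numeral) → 1 + 1 + 1 = 3 (decimal)
Convert 2^2 (power) → 4 (decimal)
Compute 3 ^ 4 = 81
81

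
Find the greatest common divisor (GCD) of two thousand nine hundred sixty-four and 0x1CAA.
Convert two thousand nine hundred sixty-four (English words) → 2×1000 + 9×100 + 64 = 2964 (decimal)
Convert 0x1CAA (hexadecimal) → 1×4096 + 12×256 + 10×16 + 10 = 7338 (decimal)
Compute gcd(2964, 7338) = 6
6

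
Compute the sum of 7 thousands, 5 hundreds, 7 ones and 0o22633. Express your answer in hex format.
Convert 7 thousands, 5 hundreds, 7 ones (place-value notation) → 7×1000 + 5×100 + 7 = 7507 (decimal)
Convert 0o22633 (octal) → 2×4096 + 2×512 + 6×64 + 3×8 + 3 = 9627 (decimal)
Compute 7507 + 9627 = 17134
Convert 17134 (decimal) → 17134 = 4×4096 + 2×256 + 14×16 + 14 → 0x42EE (hexadecimal)
0x42EE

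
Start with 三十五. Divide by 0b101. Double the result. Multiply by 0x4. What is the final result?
Convert 三十五 (Chinese numeral) → 3×10 + 5 = 35 (decimal)
Start: 35
Convert 0b101 (binary) → 4 + 1 = 5 (decimal)
35 ÷ 5 = 7
7 × 2 = 14
Convert 0x4 (hexadecimal) → 4 (decimal)
14 × 4 = 56
56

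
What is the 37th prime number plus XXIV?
The 37th prime number = 157
Convert XXIV (Roman numeral) → 10 + 10 + 4 = 24 (decimal)
Compute 157 + 24 = 181
181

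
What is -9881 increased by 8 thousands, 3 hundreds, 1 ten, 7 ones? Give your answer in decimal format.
Convert 8 thousands, 3 hundreds, 1 ten, 7 ones (place-value notation) → 8×1000 + 3×100 + 1×10 + 7 = 8317 (decimal)
Compute -9881 + 8317 = -1564
-1564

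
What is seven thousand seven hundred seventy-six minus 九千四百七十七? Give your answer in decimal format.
Convert seven thousand seven hundred seventy-six (English words) → 7×1000 + 7×100 + 76 = 7776 (decimal)
Convert 九千四百七十七 (Chinese numeral) → 9×1000 + 4×100 + 7×10 + 7 = 9477 (decimal)
Compute 7776 - 9477 = -1701
-1701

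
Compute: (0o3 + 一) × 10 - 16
Convert 0o3 (octal) → 3 (decimal)
Convert 一 (Chinese numeral) → 1 (decimal)
Expression in decimal: (3 + 1) × 10 - 16
Parentheses first: 3 + 1 = 4
Multiply: 4 × 10 = 40
Subtract: 40 - 16 = 24
24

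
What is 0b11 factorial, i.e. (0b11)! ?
Convert 0b11 (binary) → 2 + 1 = 3 (decimal)
Compute 3! = 6
6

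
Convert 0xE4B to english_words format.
Convert 0xE4B (hexadecimal) → 14×256 + 4×16 + 11 = 3659 (decimal)
Convert 3659 (decimal) → 3659 = 3×1000 + 6×100 + 59 → three thousand six hundred fifty-nine (English words)
three thousand six hundred fifty-nine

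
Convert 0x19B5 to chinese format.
Convert 0x19B5 (hexadecimal) → 1×4096 + 9×256 + 11×16 + 5 = 6581 (decimal)
Convert 6581 (decimal) → 6581 = 6×1000 + 5×100 + 8×10 + 1 → 六千五百八十一 (Chinese numeral)
六千五百八十一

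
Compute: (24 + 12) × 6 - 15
Parentheses first: 24 + 12 = 36
Multiply: 36 × 6 = 216
Subtract: 216 - 15 = 201
201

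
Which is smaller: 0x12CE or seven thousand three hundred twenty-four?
Convert 0x12CE (hexadecimal) → 1×4096 + 2×256 + 12×16 + 14 = 4814 (decimal)
Convert seven thousand three hundred twenty-four (English words) → 7×1000 + 3×100 + 24 = 7324 (decimal)
Compare 4814 vs 7324: smaller = 4814
4814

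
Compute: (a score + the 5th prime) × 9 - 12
Convert a score (colloquial) → 20 (decimal)
Convert the 5th prime (prime index) → 11 (decimal)
Expression in decimal: (20 + 11) × 9 - 12
Parentheses first: 20 + 11 = 31
Multiply: 31 × 9 = 279
Subtract: 279 - 12 = 267
267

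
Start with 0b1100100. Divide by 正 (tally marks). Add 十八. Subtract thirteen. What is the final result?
Convert 0b1100100 (binary) → 64 + 32 + 4 = 100 (decimal)
Start: 100
Convert 正 (tally marks) → 5 (decimal)
100 ÷ 5 = 20
Convert 十八 (Chinese numeral) → 1×10 + 8 = 18 (decimal)
20 + 18 = 38
Convert thirteen (English words) → 13 (decimal)
38 - 13 = 25
25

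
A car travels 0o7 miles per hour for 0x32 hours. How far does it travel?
Convert 0o7 (octal) → 7 (decimal)
Convert 0x32 (hexadecimal) → 3×16 + 2 = 50 (decimal)
Compute 7 × 50 = 350
350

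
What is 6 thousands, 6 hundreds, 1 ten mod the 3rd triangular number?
Convert 6 thousands, 6 hundreds, 1 ten (place-value notation) → 6×1000 + 6×100 + 1×10 = 6610 (decimal)
Convert the 3rd triangular number (triangular index) → 3×4/2 = 6 (decimal)
Compute 6610 mod 6 = 4
4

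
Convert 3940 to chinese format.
Convert 3940 (decimal) → 3940 = 3×1000 + 9×100 + 4×10 → 三千九百四十 (Chinese numeral)
三千九百四十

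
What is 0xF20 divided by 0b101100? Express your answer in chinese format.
Convert 0xF20 (hexadecimal) → 15×256 + 2×16 = 3872 (decimal)
Convert 0b101100 (binary) → 32 + 8 + 4 = 44 (decimal)
Compute 3872 ÷ 44 = 88
Convert 88 (decimal) → 88 = 8×10 + 8 → 八十八 (Chinese numeral)
八十八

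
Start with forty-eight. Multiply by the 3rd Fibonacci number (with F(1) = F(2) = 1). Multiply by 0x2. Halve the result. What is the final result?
Convert forty-eight (English words) → 48 (decimal)
Start: 48
Convert the 3rd Fibonacci number (with F(1) = F(2) = 1) (Fibonacci index) → 1, 1, 2 → 2 (decimal)
48 × 2 = 96
Convert 0x2 (hexadecimal) → 2 (decimal)
96 × 2 = 192
192 ÷ 2 = 96
96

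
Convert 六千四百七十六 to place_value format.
Convert 六千四百七十六 (Chinese numeral) → 6×1000 + 4×100 + 7×10 + 6 = 6476 (decimal)
Convert 6476 (decimal) → 6476 = 6×1000 + 4×100 + 7×10 + 6 → 6 thousands, 4 hundreds, 7 tens, 6 ones (place-value notation)
6 thousands, 4 hundreds, 7 tens, 6 ones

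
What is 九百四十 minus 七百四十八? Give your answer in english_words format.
Convert 九百四十 (Chinese numeral) → 9×100 + 4×10 = 940 (decimal)
Convert 七百四十八 (Chinese numeral) → 7×100 + 4×10 + 8 = 748 (decimal)
Compute 940 - 748 = 192
Convert 192 (decimal) → 192 = 1×100 + 92 → one hundred ninety-two (English words)
one hundred ninety-two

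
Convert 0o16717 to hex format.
Convert 0o16717 (octal) → 1×4096 + 6×512 + 7×64 + 1×8 + 7 = 7631 (decimal)
Convert 7631 (decimal) → 7631 = 1×4096 + 13×256 + 12×16 + 15 → 0x1DCF (hexadecimal)
0x1DCF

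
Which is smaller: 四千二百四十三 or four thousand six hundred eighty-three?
Convert 四千二百四十三 (Chinese numeral) → 4×1000 + 2×100 + 4×10 + 3 = 4243 (decimal)
Convert four thousand six hundred eighty-three (English words) → 4×1000 + 6×100 + 83 = 4683 (decimal)
Compare 4243 vs 4683: smaller = 4243
4243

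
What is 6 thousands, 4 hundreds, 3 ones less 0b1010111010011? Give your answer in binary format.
Convert 6 thousands, 4 hundreds, 3 ones (place-value notation) → 6×1000 + 4×100 + 3 = 6403 (decimal)
Convert 0b1010111010011 (binary) → 4096 + 1024 + 256 + 128 + 64 + 16 + 2 + 1 = 5587 (decimal)
Compute 6403 - 5587 = 816
Convert 816 (decimal) → 816 = 512 + 256 + 32 + 16 → 0b1100110000 (binary)
0b1100110000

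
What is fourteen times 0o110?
Convert fourteen (English words) → 14 (decimal)
Convert 0o110 (octal) → 1×64 + 1×8 = 72 (decimal)
Compute 14 × 72 = 1008
1008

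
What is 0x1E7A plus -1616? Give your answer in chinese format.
Convert 0x1E7A (hexadecimal) → 1×4096 + 14×256 + 7×16 + 10 = 7802 (decimal)
Compute 7802 + -1616 = 6186
Convert 6186 (decimal) → 6186 = 6×1000 + 1×100 + 8×10 + 6 → 六千一百八十六 (Chinese numeral)
六千一百八十六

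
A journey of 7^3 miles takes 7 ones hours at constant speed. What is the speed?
Convert 7^3 (power) → 343 (decimal)
Convert 7 ones (place-value notation) → 7 (decimal)
Compute 343 ÷ 7 = 49
49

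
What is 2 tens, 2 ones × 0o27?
Convert 2 tens, 2 ones (place-value notation) → 2×10 + 2 = 22 (decimal)
Convert 0o27 (octal) → 2×8 + 7 = 23 (decimal)
Compute 22 × 23 = 506
506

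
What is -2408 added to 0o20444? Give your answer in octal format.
Convert 0o20444 (octal) → 2×4096 + 4×64 + 4×8 + 4 = 8484 (decimal)
Compute -2408 + 8484 = 6076
Convert 6076 (decimal) → 6076 = 1×4096 + 3×512 + 6×64 + 7×8 + 4 → 0o13674 (octal)
0o13674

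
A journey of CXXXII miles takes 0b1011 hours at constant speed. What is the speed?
Convert CXXXII (Roman numeral) → 100 + 10 + 10 + 10 + 1 + 1 = 132 (decimal)
Convert 0b1011 (binary) → 8 + 2 + 1 = 11 (decimal)
Compute 132 ÷ 11 = 12
12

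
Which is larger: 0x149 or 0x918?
Convert 0x149 (hexadecimal) → 1×256 + 4×16 + 9 = 329 (decimal)
Convert 0x918 (hexadecimal) → 9×256 + 1×16 + 8 = 2328 (decimal)
Compare 329 vs 2328: larger = 2328
2328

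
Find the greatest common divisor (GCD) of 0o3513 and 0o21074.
Convert 0o3513 (octal) → 3×512 + 5×64 + 1×8 + 3 = 1867 (decimal)
Convert 0o21074 (octal) → 2×4096 + 1×512 + 7×8 + 4 = 8764 (decimal)
Compute gcd(1867, 8764) = 1
1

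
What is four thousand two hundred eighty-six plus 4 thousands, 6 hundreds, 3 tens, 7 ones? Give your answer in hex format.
Convert four thousand two hundred eighty-six (English words) → 4×1000 + 2×100 + 86 = 4286 (decimal)
Convert 4 thousands, 6 hundreds, 3 tens, 7 ones (place-value notation) → 4×1000 + 6×100 + 3×10 + 7 = 4637 (decimal)
Compute 4286 + 4637 = 8923
Convert 8923 (decimal) → 8923 = 2×4096 + 2×256 + 13×16 + 11 → 0x22DB (hexadecimal)
0x22DB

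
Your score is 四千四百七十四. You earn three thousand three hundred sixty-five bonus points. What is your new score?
Convert 四千四百七十四 (Chinese numeral) → 4×1000 + 4×100 + 7×10 + 4 = 4474 (decimal)
Convert three thousand three hundred sixty-five (English words) → 3×1000 + 3×100 + 65 = 3365 (decimal)
Compute 4474 + 3365 = 7839
7839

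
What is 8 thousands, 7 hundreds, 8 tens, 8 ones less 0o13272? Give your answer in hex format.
Convert 8 thousands, 7 hundreds, 8 tens, 8 ones (place-value notation) → 8×1000 + 7×100 + 8×10 + 8 = 8788 (decimal)
Convert 0o13272 (octal) → 1×4096 + 3×512 + 2×64 + 7×8 + 2 = 5818 (decimal)
Compute 8788 - 5818 = 2970
Convert 2970 (decimal) → 2970 = 11×256 + 9×16 + 10 → 0xB9A (hexadecimal)
0xB9A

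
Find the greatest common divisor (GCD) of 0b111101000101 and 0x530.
Convert 0b111101000101 (binary) → 2048 + 1024 + 512 + 256 + 64 + 4 + 1 = 3909 (decimal)
Convert 0x530 (hexadecimal) → 5×256 + 3×16 = 1328 (decimal)
Compute gcd(3909, 1328) = 1
1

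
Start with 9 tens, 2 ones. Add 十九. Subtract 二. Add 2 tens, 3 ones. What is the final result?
Convert 9 tens, 2 ones (place-value notation) → 9×10 + 2 = 92 (decimal)
Start: 92
Convert 十九 (Chinese numeral) → 1×10 + 9 = 19 (decimal)
92 + 19 = 111
Convert 二 (Chinese numeral) → 2 (decimal)
111 - 2 = 109
Convert 2 tens, 3 ones (place-value notation) → 2×10 + 3 = 23 (decimal)
109 + 23 = 132
132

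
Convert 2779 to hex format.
Convert 2779 (decimal) → 2779 = 10×256 + 13×16 + 11 → 0xADB (hexadecimal)
0xADB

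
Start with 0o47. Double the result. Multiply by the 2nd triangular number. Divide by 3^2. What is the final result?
Convert 0o47 (octal) → 4×8 + 7 = 39 (decimal)
Start: 39
39 × 2 = 78
Convert the 2nd triangular number (triangular index) → 2×3/2 = 3 (decimal)
78 × 3 = 234
Convert 3^2 (power) → 9 (decimal)
234 ÷ 9 = 26
26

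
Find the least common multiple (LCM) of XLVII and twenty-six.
Convert XLVII (Roman numeral) → 40 + 5 + 1 + 1 = 47 (decimal)
Convert twenty-six (English words) → 26 (decimal)
Compute lcm(47, 26) = 1222
1222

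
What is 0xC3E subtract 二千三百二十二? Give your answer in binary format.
Convert 0xC3E (hexadecimal) → 12×256 + 3×16 + 14 = 3134 (decimal)
Convert 二千三百二十二 (Chinese numeral) → 2×1000 + 3×100 + 2×10 + 2 = 2322 (decimal)
Compute 3134 - 2322 = 812
Convert 812 (decimal) → 812 = 512 + 256 + 32 + 8 + 4 → 0b1100101100 (binary)
0b1100101100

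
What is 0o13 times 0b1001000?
Convert 0o13 (octal) → 1×8 + 3 = 11 (decimal)
Convert 0b1001000 (binary) → 64 + 8 = 72 (decimal)
Compute 11 × 72 = 792
792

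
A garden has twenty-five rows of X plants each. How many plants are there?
Convert X (Roman numeral) → 10 (decimal)
Convert twenty-five (English words) → 25 (decimal)
Compute 10 × 25 = 250
250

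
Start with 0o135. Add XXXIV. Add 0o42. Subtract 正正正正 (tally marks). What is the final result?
Convert 0o135 (octal) → 1×64 + 3×8 + 5 = 93 (decimal)
Start: 93
Convert XXXIV (Roman numeral) → 10 + 10 + 10 + 4 = 34 (decimal)
93 + 34 = 127
Convert 0o42 (octal) → 4×8 + 2 = 34 (decimal)
127 + 34 = 161
Convert 正正正正 (tally marks) → 5 + 5 + 5 + 5 = 20 (decimal)
161 - 20 = 141
141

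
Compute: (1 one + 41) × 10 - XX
Convert 1 one (place-value notation) → 1 (decimal)
Convert XX (Roman numeral) → 10 + 10 = 20 (decimal)
Expression in decimal: (1 + 41) × 10 - 20
Parentheses first: 1 + 41 = 42
Multiply: 42 × 10 = 420
Subtract: 420 - 20 = 400
400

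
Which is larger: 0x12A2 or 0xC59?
Convert 0x12A2 (hexadecimal) → 1×4096 + 2×256 + 10×16 + 2 = 4770 (decimal)
Convert 0xC59 (hexadecimal) → 12×256 + 5×16 + 9 = 3161 (decimal)
Compare 4770 vs 3161: larger = 4770
4770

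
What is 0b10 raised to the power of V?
Convert 0b10 (binary) → 2 (decimal)
Convert V (Roman numeral) → 5 (decimal)
Compute 2 ^ 5 = 32
32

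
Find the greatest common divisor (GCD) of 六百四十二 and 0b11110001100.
Convert 六百四十二 (Chinese numeral) → 6×100 + 4×10 + 2 = 642 (decimal)
Convert 0b11110001100 (binary) → 1024 + 512 + 256 + 128 + 8 + 4 = 1932 (decimal)
Compute gcd(642, 1932) = 6
6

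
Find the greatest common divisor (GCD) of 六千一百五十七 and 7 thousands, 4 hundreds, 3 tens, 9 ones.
Convert 六千一百五十七 (Chinese numeral) → 6×1000 + 1×100 + 5×10 + 7 = 6157 (decimal)
Convert 7 thousands, 4 hundreds, 3 tens, 9 ones (place-value notation) → 7×1000 + 4×100 + 3×10 + 9 = 7439 (decimal)
Compute gcd(6157, 7439) = 1
1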